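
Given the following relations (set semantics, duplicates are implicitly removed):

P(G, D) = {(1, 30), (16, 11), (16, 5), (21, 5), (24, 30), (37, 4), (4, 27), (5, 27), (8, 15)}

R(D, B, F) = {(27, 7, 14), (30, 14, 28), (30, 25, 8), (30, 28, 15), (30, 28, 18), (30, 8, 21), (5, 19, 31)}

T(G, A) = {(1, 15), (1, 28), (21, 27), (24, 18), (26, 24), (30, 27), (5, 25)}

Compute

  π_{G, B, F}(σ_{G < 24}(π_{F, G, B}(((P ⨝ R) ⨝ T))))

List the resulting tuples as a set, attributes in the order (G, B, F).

{(1, 14, 28), (1, 25, 8), (1, 28, 15), (1, 28, 18), (1, 8, 21), (21, 19, 31), (5, 7, 14)}

P ⋈ R (natural join on D): {(1, 30, 14, 28), (1, 30, 25, 8), (1, 30, 28, 15), (1, 30, 28, 18), (1, 30, 8, 21), (16, 5, 19, 31), (21, 5, 19, 31), (24, 30, 14, 28), (24, 30, 25, 8), (24, 30, 28, 15), (24, 30, 28, 18), (24, 30, 8, 21), (4, 27, 7, 14), (5, 27, 7, 14)}
(P ⨝ R) ⋈ T (natural join on G): {(1, 30, 14, 28, 15), (1, 30, 14, 28, 28), (1, 30, 25, 8, 15), (1, 30, 25, 8, 28), (1, 30, 28, 15, 15), (1, 30, 28, 15, 28), (1, 30, 28, 18, 15), (1, 30, 28, 18, 28), (1, 30, 8, 21, 15), (1, 30, 8, 21, 28), (21, 5, 19, 31, 27), (24, 30, 14, 28, 18), (24, 30, 25, 8, 18), (24, 30, 28, 15, 18), (24, 30, 28, 18, 18), (24, 30, 8, 21, 18), (5, 27, 7, 14, 25)}
π[F, G, B]: project onto (F, G, B) (5 duplicate(s) eliminated) → {(14, 5, 7), (15, 1, 28), (15, 24, 28), (18, 1, 28), (18, 24, 28), (21, 1, 8), (21, 24, 8), (28, 1, 14), (28, 24, 14), (31, 21, 19), (8, 1, 25), (8, 24, 25)}
Apply σ_{G < 24}; surviving tuples: {(14, 5, 7), (15, 1, 28), (18, 1, 28), (21, 1, 8), (28, 1, 14), (31, 21, 19), (8, 1, 25)}
π[G, B, F]: project onto (G, B, F) → {(1, 14, 28), (1, 25, 8), (1, 28, 15), (1, 28, 18), (1, 8, 21), (21, 19, 31), (5, 7, 14)}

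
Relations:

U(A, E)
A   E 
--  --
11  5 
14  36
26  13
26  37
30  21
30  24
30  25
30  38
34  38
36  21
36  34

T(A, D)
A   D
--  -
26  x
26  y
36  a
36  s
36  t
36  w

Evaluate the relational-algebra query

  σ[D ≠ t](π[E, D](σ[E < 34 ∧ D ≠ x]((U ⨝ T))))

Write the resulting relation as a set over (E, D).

{(13, y), (21, a), (21, s), (21, w)}

Natural join on A: {(26, 13, x), (26, 13, y), (26, 37, x), (26, 37, y), (36, 21, a), (36, 21, s), (36, 21, t), (36, 21, w), (36, 34, a), (36, 34, s), (36, 34, t), (36, 34, w)}
Apply σ_{E < 34 ∧ D ≠ x}; surviving tuples: {(26, 13, y), (36, 21, a), (36, 21, s), (36, 21, t), (36, 21, w)}
Projecting to E, D: {(13, y), (21, a), (21, s), (21, t), (21, w)}
Apply σ_{D ≠ t}; surviving tuples: {(13, y), (21, a), (21, s), (21, w)}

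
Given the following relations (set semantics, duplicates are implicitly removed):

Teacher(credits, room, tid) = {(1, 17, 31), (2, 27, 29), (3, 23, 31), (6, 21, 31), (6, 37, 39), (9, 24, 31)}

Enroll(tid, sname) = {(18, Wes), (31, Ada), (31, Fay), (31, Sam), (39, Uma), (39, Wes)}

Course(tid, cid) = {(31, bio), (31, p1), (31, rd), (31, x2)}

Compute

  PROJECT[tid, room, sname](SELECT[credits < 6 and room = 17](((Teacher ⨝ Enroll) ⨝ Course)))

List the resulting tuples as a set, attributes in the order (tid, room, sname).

{(31, 17, Ada), (31, 17, Fay), (31, 17, Sam)}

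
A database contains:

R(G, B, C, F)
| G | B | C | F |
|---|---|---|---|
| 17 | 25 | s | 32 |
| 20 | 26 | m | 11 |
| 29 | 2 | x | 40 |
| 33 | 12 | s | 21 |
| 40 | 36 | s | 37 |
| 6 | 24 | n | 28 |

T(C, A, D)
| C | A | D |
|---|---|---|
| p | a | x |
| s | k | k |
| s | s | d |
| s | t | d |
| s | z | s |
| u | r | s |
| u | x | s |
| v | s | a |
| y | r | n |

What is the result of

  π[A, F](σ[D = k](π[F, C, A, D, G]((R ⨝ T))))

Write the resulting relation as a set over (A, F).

{(k, 21), (k, 32), (k, 37)}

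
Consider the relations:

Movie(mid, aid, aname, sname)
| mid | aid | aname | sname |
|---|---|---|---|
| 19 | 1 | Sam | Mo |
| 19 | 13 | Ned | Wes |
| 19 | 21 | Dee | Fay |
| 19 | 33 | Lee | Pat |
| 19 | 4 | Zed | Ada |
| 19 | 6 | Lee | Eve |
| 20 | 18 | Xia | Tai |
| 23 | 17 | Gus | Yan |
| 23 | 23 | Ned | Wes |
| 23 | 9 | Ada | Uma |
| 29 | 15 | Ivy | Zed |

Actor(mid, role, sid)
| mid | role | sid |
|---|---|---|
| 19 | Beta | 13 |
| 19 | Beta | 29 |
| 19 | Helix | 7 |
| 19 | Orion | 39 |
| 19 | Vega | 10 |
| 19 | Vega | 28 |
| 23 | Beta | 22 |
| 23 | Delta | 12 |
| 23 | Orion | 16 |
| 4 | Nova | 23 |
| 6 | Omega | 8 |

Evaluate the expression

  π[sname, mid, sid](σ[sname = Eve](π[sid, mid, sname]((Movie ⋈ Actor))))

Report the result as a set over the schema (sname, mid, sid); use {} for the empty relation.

{(Eve, 19, 10), (Eve, 19, 13), (Eve, 19, 28), (Eve, 19, 29), (Eve, 19, 39), (Eve, 19, 7)}

Movie ⋈ Actor (natural join on mid): {(19, 1, Sam, Mo, Beta, 13), (19, 1, Sam, Mo, Beta, 29), (19, 1, Sam, Mo, Helix, 7), (19, 1, Sam, Mo, Orion, 39), (19, 1, Sam, Mo, Vega, 10), (19, 1, Sam, Mo, Vega, 28), (19, 13, Ned, Wes, Beta, 13), (19, 13, Ned, Wes, Beta, 29), (19, 13, Ned, Wes, Helix, 7), (19, 13, Ned, Wes, Orion, 39), (19, 13, Ned, Wes, Vega, 10), (19, 13, Ned, Wes, Vega, 28), (19, 21, Dee, Fay, Beta, 13), (19, 21, Dee, Fay, Beta, 29), (19, 21, Dee, Fay, Helix, 7), (19, 21, Dee, Fay, Orion, 39), (19, 21, Dee, Fay, Vega, 10), (19, 21, Dee, Fay, Vega, 28), (19, 33, Lee, Pat, Beta, 13), (19, 33, Lee, Pat, Beta, 29), (19, 33, Lee, Pat, Helix, 7), (19, 33, Lee, Pat, Orion, 39), (19, 33, Lee, Pat, Vega, 10), (19, 33, Lee, Pat, Vega, 28), (19, 4, Zed, Ada, Beta, 13), (19, 4, Zed, Ada, Beta, 29), (19, 4, Zed, Ada, Helix, 7), (19, 4, Zed, Ada, Orion, 39), (19, 4, Zed, Ada, Vega, 10), (19, 4, Zed, Ada, Vega, 28), (19, 6, Lee, Eve, Beta, 13), (19, 6, Lee, Eve, Beta, 29), (19, 6, Lee, Eve, Helix, 7), (19, 6, Lee, Eve, Orion, 39), (19, 6, Lee, Eve, Vega, 10), (19, 6, Lee, Eve, Vega, 28), (23, 17, Gus, Yan, Beta, 22), (23, 17, Gus, Yan, Delta, 12), (23, 17, Gus, Yan, Orion, 16), (23, 23, Ned, Wes, Beta, 22), (23, 23, Ned, Wes, Delta, 12), (23, 23, Ned, Wes, Orion, 16), (23, 9, Ada, Uma, Beta, 22), (23, 9, Ada, Uma, Delta, 12), (23, 9, Ada, Uma, Orion, 16)}
π_{sid, mid, sname} gives {(10, 19, Ada), (10, 19, Eve), (10, 19, Fay), (10, 19, Mo), (10, 19, Pat), (10, 19, Wes), (12, 23, Uma), (12, 23, Wes), (12, 23, Yan), (13, 19, Ada), (13, 19, Eve), (13, 19, Fay), (13, 19, Mo), (13, 19, Pat), (13, 19, Wes), (16, 23, Uma), (16, 23, Wes), (16, 23, Yan), (22, 23, Uma), (22, 23, Wes), (22, 23, Yan), (28, 19, Ada), (28, 19, Eve), (28, 19, Fay), (28, 19, Mo), (28, 19, Pat), (28, 19, Wes), (29, 19, Ada), (29, 19, Eve), (29, 19, Fay), (29, 19, Mo), (29, 19, Pat), (29, 19, Wes), (39, 19, Ada), (39, 19, Eve), (39, 19, Fay), (39, 19, Mo), (39, 19, Pat), (39, 19, Wes), (7, 19, Ada), (7, 19, Eve), (7, 19, Fay), (7, 19, Mo), (7, 19, Pat), (7, 19, Wes)}.
Selection sname = Eve: {(10, 19, Eve), (13, 19, Eve), (28, 19, Eve), (29, 19, Eve), (39, 19, Eve), (7, 19, Eve)}
π_{sname, mid, sid} gives {(Eve, 19, 10), (Eve, 19, 13), (Eve, 19, 28), (Eve, 19, 29), (Eve, 19, 39), (Eve, 19, 7)}.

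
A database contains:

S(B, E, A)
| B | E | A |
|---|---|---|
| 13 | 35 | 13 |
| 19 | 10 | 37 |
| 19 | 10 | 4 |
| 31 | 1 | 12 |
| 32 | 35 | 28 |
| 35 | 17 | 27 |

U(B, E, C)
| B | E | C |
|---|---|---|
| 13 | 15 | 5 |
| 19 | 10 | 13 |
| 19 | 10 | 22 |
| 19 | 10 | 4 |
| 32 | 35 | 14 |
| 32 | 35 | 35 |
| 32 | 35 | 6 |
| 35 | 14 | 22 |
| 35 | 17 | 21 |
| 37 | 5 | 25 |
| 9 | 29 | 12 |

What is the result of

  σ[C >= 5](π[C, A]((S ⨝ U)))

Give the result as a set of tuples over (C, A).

Joining S and U on B, E yields {(19, 10, 37, 13), (19, 10, 37, 22), (19, 10, 37, 4), (19, 10, 4, 13), (19, 10, 4, 22), (19, 10, 4, 4), (32, 35, 28, 14), (32, 35, 28, 35), (32, 35, 28, 6), (35, 17, 27, 21)}.
π[C, A]: project onto (C, A) → {(13, 37), (13, 4), (14, 28), (21, 27), (22, 37), (22, 4), (35, 28), (4, 37), (4, 4), (6, 28)}
Filtering on C >= 5 leaves {(13, 37), (13, 4), (14, 28), (21, 27), (22, 37), (22, 4), (35, 28), (6, 28)}.

{(13, 37), (13, 4), (14, 28), (21, 27), (22, 37), (22, 4), (35, 28), (6, 28)}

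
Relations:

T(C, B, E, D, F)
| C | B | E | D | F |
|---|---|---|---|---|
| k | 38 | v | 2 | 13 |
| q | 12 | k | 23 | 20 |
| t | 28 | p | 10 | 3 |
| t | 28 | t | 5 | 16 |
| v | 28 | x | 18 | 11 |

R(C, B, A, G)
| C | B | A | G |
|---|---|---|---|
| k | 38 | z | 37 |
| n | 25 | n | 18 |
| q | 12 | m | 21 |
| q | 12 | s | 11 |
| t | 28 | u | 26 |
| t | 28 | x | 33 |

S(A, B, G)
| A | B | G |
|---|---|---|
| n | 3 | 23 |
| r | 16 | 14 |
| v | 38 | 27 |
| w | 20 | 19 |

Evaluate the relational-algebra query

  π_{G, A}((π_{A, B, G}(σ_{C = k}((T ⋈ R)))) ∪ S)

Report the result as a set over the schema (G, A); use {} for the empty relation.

Natural join on C, B: {(k, 38, v, 2, 13, z, 37), (q, 12, k, 23, 20, m, 21), (q, 12, k, 23, 20, s, 11), (t, 28, p, 10, 3, u, 26), (t, 28, p, 10, 3, x, 33), (t, 28, t, 5, 16, u, 26), (t, 28, t, 5, 16, x, 33)}
σ[C = k]: keep tuples satisfying C = k → {(k, 38, v, 2, 13, z, 37)}
Projecting to A, B, G: {(z, 38, 37)}
Union: {(z, 38, 37)} with {(n, 3, 23), (r, 16, 14), (v, 38, 27), (w, 20, 19)} → {(n, 3, 23), (r, 16, 14), (v, 38, 27), (w, 20, 19), (z, 38, 37)}
Projecting to G, A: {(14, r), (19, w), (23, n), (27, v), (37, z)}

{(14, r), (19, w), (23, n), (27, v), (37, z)}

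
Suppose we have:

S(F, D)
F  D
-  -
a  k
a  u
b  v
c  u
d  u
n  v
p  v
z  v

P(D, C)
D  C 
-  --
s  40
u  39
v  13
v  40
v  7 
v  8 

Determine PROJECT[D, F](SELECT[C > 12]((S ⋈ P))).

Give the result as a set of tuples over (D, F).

Natural join on D: {(a, u, 39), (b, v, 13), (b, v, 40), (b, v, 7), (b, v, 8), (c, u, 39), (d, u, 39), (n, v, 13), (n, v, 40), (n, v, 7), (n, v, 8), (p, v, 13), (p, v, 40), (p, v, 7), (p, v, 8), (z, v, 13), (z, v, 40), (z, v, 7), (z, v, 8)}
σ[C > 12]: keep tuples satisfying C > 12 → {(a, u, 39), (b, v, 13), (b, v, 40), (c, u, 39), (d, u, 39), (n, v, 13), (n, v, 40), (p, v, 13), (p, v, 40), (z, v, 13), (z, v, 40)}
π[D, F]: project onto (D, F) (4 duplicate(s) eliminated) → {(u, a), (u, c), (u, d), (v, b), (v, n), (v, p), (v, z)}

{(u, a), (u, c), (u, d), (v, b), (v, n), (v, p), (v, z)}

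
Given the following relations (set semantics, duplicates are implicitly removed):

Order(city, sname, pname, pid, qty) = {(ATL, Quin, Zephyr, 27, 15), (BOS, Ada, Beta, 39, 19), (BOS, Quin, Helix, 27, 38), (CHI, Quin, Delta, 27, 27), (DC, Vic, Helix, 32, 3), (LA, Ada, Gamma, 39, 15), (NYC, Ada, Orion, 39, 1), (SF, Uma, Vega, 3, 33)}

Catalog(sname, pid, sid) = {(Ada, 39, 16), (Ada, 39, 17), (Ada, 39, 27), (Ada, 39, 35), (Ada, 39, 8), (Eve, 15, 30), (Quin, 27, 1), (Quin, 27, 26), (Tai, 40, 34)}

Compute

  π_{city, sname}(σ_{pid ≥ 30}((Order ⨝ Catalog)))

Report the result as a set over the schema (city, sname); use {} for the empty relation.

Natural join on sname, pid: {(ATL, Quin, Zephyr, 27, 15, 1), (ATL, Quin, Zephyr, 27, 15, 26), (BOS, Ada, Beta, 39, 19, 16), (BOS, Ada, Beta, 39, 19, 17), (BOS, Ada, Beta, 39, 19, 27), (BOS, Ada, Beta, 39, 19, 35), (BOS, Ada, Beta, 39, 19, 8), (BOS, Quin, Helix, 27, 38, 1), (BOS, Quin, Helix, 27, 38, 26), (CHI, Quin, Delta, 27, 27, 1), (CHI, Quin, Delta, 27, 27, 26), (LA, Ada, Gamma, 39, 15, 16), (LA, Ada, Gamma, 39, 15, 17), (LA, Ada, Gamma, 39, 15, 27), (LA, Ada, Gamma, 39, 15, 35), (LA, Ada, Gamma, 39, 15, 8), (NYC, Ada, Orion, 39, 1, 16), (NYC, Ada, Orion, 39, 1, 17), (NYC, Ada, Orion, 39, 1, 27), (NYC, Ada, Orion, 39, 1, 35), (NYC, Ada, Orion, 39, 1, 8)}
Apply σ_{pid ≥ 30}; surviving tuples: {(BOS, Ada, Beta, 39, 19, 16), (BOS, Ada, Beta, 39, 19, 17), (BOS, Ada, Beta, 39, 19, 27), (BOS, Ada, Beta, 39, 19, 35), (BOS, Ada, Beta, 39, 19, 8), (LA, Ada, Gamma, 39, 15, 16), (LA, Ada, Gamma, 39, 15, 17), (LA, Ada, Gamma, 39, 15, 27), (LA, Ada, Gamma, 39, 15, 35), (LA, Ada, Gamma, 39, 15, 8), (NYC, Ada, Orion, 39, 1, 16), (NYC, Ada, Orion, 39, 1, 17), (NYC, Ada, Orion, 39, 1, 27), (NYC, Ada, Orion, 39, 1, 35), (NYC, Ada, Orion, 39, 1, 8)}
π[city, sname]: project onto (city, sname) (12 duplicate(s) eliminated) → {(BOS, Ada), (LA, Ada), (NYC, Ada)}

{(BOS, Ada), (LA, Ada), (NYC, Ada)}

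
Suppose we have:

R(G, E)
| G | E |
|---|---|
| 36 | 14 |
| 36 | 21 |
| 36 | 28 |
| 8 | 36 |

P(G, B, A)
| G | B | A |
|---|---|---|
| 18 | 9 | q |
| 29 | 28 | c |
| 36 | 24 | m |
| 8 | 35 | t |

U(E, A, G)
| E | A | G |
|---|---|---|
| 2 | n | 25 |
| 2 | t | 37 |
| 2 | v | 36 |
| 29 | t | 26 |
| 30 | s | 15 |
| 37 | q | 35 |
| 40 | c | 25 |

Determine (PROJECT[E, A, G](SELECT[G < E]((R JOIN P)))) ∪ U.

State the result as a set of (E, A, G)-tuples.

{(2, n, 25), (2, t, 37), (2, v, 36), (29, t, 26), (30, s, 15), (36, t, 8), (37, q, 35), (40, c, 25)}

Natural join on G: {(36, 14, 24, m), (36, 21, 24, m), (36, 28, 24, m), (8, 36, 35, t)}
σ[G < E]: keep tuples satisfying G < E → {(8, 36, 35, t)}
Keep only column(s) E, A, G: {(36, t, 8)}
Taking the union: {(2, n, 25), (2, t, 37), (2, v, 36), (29, t, 26), (30, s, 15), (36, t, 8), (37, q, 35), (40, c, 25)}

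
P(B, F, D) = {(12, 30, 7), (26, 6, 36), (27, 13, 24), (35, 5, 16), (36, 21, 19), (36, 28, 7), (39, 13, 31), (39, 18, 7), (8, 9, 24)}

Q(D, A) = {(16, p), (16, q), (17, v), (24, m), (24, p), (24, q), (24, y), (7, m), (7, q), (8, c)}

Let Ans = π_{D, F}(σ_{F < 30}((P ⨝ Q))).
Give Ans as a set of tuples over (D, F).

{(16, 5), (24, 13), (24, 9), (7, 18), (7, 28)}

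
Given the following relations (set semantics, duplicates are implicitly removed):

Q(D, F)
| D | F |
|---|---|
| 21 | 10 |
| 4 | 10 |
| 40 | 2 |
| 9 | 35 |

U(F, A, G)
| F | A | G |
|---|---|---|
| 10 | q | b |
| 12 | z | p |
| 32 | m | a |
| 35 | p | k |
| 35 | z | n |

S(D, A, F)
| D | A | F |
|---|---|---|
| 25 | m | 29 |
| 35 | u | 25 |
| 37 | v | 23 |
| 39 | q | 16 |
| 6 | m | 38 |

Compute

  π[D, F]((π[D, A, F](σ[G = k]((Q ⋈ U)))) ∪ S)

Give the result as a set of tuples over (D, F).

Joining Q and U on F yields {(21, 10, q, b), (4, 10, q, b), (9, 35, p, k), (9, 35, z, n)}.
Apply σ_{G = k}; surviving tuples: {(9, 35, p, k)}
π[D, A, F]: project onto (D, A, F) → {(9, p, 35)}
Union: {(9, p, 35)} with {(25, m, 29), (35, u, 25), (37, v, 23), (39, q, 16), (6, m, 38)} → {(25, m, 29), (35, u, 25), (37, v, 23), (39, q, 16), (6, m, 38), (9, p, 35)}
π[D, F]: project onto (D, F) → {(25, 29), (35, 25), (37, 23), (39, 16), (6, 38), (9, 35)}

{(25, 29), (35, 25), (37, 23), (39, 16), (6, 38), (9, 35)}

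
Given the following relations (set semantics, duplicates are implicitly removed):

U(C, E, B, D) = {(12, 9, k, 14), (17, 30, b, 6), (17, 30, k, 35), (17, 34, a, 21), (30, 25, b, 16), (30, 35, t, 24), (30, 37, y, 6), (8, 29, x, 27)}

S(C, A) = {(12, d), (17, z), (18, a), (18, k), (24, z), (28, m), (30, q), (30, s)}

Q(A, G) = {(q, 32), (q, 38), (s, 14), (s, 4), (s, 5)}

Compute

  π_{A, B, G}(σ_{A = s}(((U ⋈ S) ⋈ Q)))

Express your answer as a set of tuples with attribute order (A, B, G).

{(s, b, 14), (s, b, 4), (s, b, 5), (s, t, 14), (s, t, 4), (s, t, 5), (s, y, 14), (s, y, 4), (s, y, 5)}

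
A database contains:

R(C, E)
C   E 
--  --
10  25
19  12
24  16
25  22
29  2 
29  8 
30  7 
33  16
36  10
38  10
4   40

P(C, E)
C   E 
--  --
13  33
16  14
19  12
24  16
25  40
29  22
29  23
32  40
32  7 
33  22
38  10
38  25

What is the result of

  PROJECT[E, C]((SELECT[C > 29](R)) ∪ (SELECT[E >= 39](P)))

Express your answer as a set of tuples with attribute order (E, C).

Filtering on C > 29 leaves {(30, 7), (33, 16), (36, 10), (38, 10)}.
Filtering on E >= 39 leaves {(25, 40), (32, 40)}.
Taking the union: {(25, 40), (30, 7), (32, 40), (33, 16), (36, 10), (38, 10)}
π_{E, C} gives {(10, 36), (10, 38), (16, 33), (40, 25), (40, 32), (7, 30)}.

{(10, 36), (10, 38), (16, 33), (40, 25), (40, 32), (7, 30)}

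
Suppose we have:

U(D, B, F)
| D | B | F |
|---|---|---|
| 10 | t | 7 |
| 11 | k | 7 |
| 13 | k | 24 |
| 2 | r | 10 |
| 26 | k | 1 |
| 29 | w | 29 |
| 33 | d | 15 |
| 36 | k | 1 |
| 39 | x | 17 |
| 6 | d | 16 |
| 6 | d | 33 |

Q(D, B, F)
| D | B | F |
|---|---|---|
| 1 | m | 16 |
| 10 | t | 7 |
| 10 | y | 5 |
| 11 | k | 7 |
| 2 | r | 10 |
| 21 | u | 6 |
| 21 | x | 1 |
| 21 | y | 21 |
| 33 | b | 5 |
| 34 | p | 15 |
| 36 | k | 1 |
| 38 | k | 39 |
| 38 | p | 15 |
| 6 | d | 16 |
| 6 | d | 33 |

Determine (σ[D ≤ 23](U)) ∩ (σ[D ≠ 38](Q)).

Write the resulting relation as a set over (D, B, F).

Selection D ≤ 23: {(10, t, 7), (11, k, 7), (13, k, 24), (2, r, 10), (6, d, 16), (6, d, 33)}
Selection D ≠ 38: {(1, m, 16), (10, t, 7), (10, y, 5), (11, k, 7), (2, r, 10), (21, u, 6), (21, x, 1), (21, y, 21), (33, b, 5), (34, p, 15), (36, k, 1), (6, d, 16), (6, d, 33)}
Taking the intersection: {(10, t, 7), (11, k, 7), (2, r, 10), (6, d, 16), (6, d, 33)}

{(10, t, 7), (11, k, 7), (2, r, 10), (6, d, 16), (6, d, 33)}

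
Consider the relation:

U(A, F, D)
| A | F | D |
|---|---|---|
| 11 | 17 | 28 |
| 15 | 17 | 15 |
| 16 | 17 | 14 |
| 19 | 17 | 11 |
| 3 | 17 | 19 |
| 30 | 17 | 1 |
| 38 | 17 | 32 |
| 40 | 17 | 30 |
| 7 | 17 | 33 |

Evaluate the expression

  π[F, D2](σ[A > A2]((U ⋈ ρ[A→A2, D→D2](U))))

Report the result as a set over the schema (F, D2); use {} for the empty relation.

ρ[A→A2, D→D2]: schema becomes (A2, F, D2); tuples unchanged.
U ⋈ ρ[A→A2, D→D2](U) (natural join on F): {(11, 17, 28, 11, 28), (11, 17, 28, 15, 15), (11, 17, 28, 16, 14), (11, 17, 28, 19, 11), (11, 17, 28, 3, 19), (11, 17, 28, 30, 1), (11, 17, 28, 38, 32), (11, 17, 28, 40, 30), (11, 17, 28, 7, 33), (15, 17, 15, 11, 28), (15, 17, 15, 15, 15), (15, 17, 15, 16, 14), (15, 17, 15, 19, 11), (15, 17, 15, 3, 19), (15, 17, 15, 30, 1), (15, 17, 15, 38, 32), (15, 17, 15, 40, 30), (15, 17, 15, 7, 33), (16, 17, 14, 11, 28), (16, 17, 14, 15, 15), (16, 17, 14, 16, 14), (16, 17, 14, 19, 11), (16, 17, 14, 3, 19), (16, 17, 14, 30, 1), (16, 17, 14, 38, 32), (16, 17, 14, 40, 30), (16, 17, 14, 7, 33), (19, 17, 11, 11, 28), (19, 17, 11, 15, 15), (19, 17, 11, 16, 14), (19, 17, 11, 19, 11), (19, 17, 11, 3, 19), (19, 17, 11, 30, 1), (19, 17, 11, 38, 32), (19, 17, 11, 40, 30), (19, 17, 11, 7, 33), (3, 17, 19, 11, 28), (3, 17, 19, 15, 15), (3, 17, 19, 16, 14), (3, 17, 19, 19, 11), (3, 17, 19, 3, 19), (3, 17, 19, 30, 1), (3, 17, 19, 38, 32), (3, 17, 19, 40, 30), (3, 17, 19, 7, 33), (30, 17, 1, 11, 28), (30, 17, 1, 15, 15), (30, 17, 1, 16, 14), (30, 17, 1, 19, 11), (30, 17, 1, 3, 19), (30, 17, 1, 30, 1), (30, 17, 1, 38, 32), (30, 17, 1, 40, 30), (30, 17, 1, 7, 33), (38, 17, 32, 11, 28), (38, 17, 32, 15, 15), (38, 17, 32, 16, 14), (38, 17, 32, 19, 11), (38, 17, 32, 3, 19), (38, 17, 32, 30, 1), (38, 17, 32, 38, 32), (38, 17, 32, 40, 30), (38, 17, 32, 7, 33), (40, 17, 30, 11, 28), (40, 17, 30, 15, 15), (40, 17, 30, 16, 14), (40, 17, 30, 19, 11), (40, 17, 30, 3, 19), (40, 17, 30, 30, 1), (40, 17, 30, 38, 32), (40, 17, 30, 40, 30), (40, 17, 30, 7, 33), (7, 17, 33, 11, 28), (7, 17, 33, 15, 15), (7, 17, 33, 16, 14), (7, 17, 33, 19, 11), (7, 17, 33, 3, 19), (7, 17, 33, 30, 1), (7, 17, 33, 38, 32), (7, 17, 33, 40, 30), (7, 17, 33, 7, 33)}
σ[A > A2]: keep tuples satisfying A > A2 → {(11, 17, 28, 3, 19), (11, 17, 28, 7, 33), (15, 17, 15, 11, 28), (15, 17, 15, 3, 19), (15, 17, 15, 7, 33), (16, 17, 14, 11, 28), (16, 17, 14, 15, 15), (16, 17, 14, 3, 19), (16, 17, 14, 7, 33), (19, 17, 11, 11, 28), (19, 17, 11, 15, 15), (19, 17, 11, 16, 14), (19, 17, 11, 3, 19), (19, 17, 11, 7, 33), (30, 17, 1, 11, 28), (30, 17, 1, 15, 15), (30, 17, 1, 16, 14), (30, 17, 1, 19, 11), (30, 17, 1, 3, 19), (30, 17, 1, 7, 33), (38, 17, 32, 11, 28), (38, 17, 32, 15, 15), (38, 17, 32, 16, 14), (38, 17, 32, 19, 11), (38, 17, 32, 3, 19), (38, 17, 32, 30, 1), (38, 17, 32, 7, 33), (40, 17, 30, 11, 28), (40, 17, 30, 15, 15), (40, 17, 30, 16, 14), (40, 17, 30, 19, 11), (40, 17, 30, 3, 19), (40, 17, 30, 30, 1), (40, 17, 30, 38, 32), (40, 17, 30, 7, 33), (7, 17, 33, 3, 19)}
Keep only column(s) F, D2 (28 duplicate(s) eliminated): {(17, 1), (17, 11), (17, 14), (17, 15), (17, 19), (17, 28), (17, 32), (17, 33)}

{(17, 1), (17, 11), (17, 14), (17, 15), (17, 19), (17, 28), (17, 32), (17, 33)}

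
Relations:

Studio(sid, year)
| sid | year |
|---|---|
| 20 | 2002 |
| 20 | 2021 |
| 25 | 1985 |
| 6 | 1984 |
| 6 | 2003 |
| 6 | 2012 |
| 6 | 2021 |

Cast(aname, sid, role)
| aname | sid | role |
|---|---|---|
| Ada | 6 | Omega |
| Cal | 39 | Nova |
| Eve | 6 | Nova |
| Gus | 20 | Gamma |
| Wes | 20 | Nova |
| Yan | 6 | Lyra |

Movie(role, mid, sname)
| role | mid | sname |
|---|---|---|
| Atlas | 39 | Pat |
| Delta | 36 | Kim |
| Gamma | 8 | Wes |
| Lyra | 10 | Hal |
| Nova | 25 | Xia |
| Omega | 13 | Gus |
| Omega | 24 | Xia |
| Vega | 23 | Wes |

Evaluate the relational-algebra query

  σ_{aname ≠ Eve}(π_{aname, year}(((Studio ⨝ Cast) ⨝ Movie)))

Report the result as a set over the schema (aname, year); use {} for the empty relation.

{(Ada, 1984), (Ada, 2003), (Ada, 2012), (Ada, 2021), (Gus, 2002), (Gus, 2021), (Wes, 2002), (Wes, 2021), (Yan, 1984), (Yan, 2003), (Yan, 2012), (Yan, 2021)}

Natural join on sid: {(20, 2002, Gus, Gamma), (20, 2002, Wes, Nova), (20, 2021, Gus, Gamma), (20, 2021, Wes, Nova), (6, 1984, Ada, Omega), (6, 1984, Eve, Nova), (6, 1984, Yan, Lyra), (6, 2003, Ada, Omega), (6, 2003, Eve, Nova), (6, 2003, Yan, Lyra), (6, 2012, Ada, Omega), (6, 2012, Eve, Nova), (6, 2012, Yan, Lyra), (6, 2021, Ada, Omega), (6, 2021, Eve, Nova), (6, 2021, Yan, Lyra)}
Natural join on role: {(20, 2002, Gus, Gamma, 8, Wes), (20, 2002, Wes, Nova, 25, Xia), (20, 2021, Gus, Gamma, 8, Wes), (20, 2021, Wes, Nova, 25, Xia), (6, 1984, Ada, Omega, 13, Gus), (6, 1984, Ada, Omega, 24, Xia), (6, 1984, Eve, Nova, 25, Xia), (6, 1984, Yan, Lyra, 10, Hal), (6, 2003, Ada, Omega, 13, Gus), (6, 2003, Ada, Omega, 24, Xia), (6, 2003, Eve, Nova, 25, Xia), (6, 2003, Yan, Lyra, 10, Hal), (6, 2012, Ada, Omega, 13, Gus), (6, 2012, Ada, Omega, 24, Xia), (6, 2012, Eve, Nova, 25, Xia), (6, 2012, Yan, Lyra, 10, Hal), (6, 2021, Ada, Omega, 13, Gus), (6, 2021, Ada, Omega, 24, Xia), (6, 2021, Eve, Nova, 25, Xia), (6, 2021, Yan, Lyra, 10, Hal)}
Keep only column(s) aname, year (4 duplicate(s) eliminated): {(Ada, 1984), (Ada, 2003), (Ada, 2012), (Ada, 2021), (Eve, 1984), (Eve, 2003), (Eve, 2012), (Eve, 2021), (Gus, 2002), (Gus, 2021), (Wes, 2002), (Wes, 2021), (Yan, 1984), (Yan, 2003), (Yan, 2012), (Yan, 2021)}
σ[aname ≠ Eve]: keep tuples satisfying aname ≠ Eve → {(Ada, 1984), (Ada, 2003), (Ada, 2012), (Ada, 2021), (Gus, 2002), (Gus, 2021), (Wes, 2002), (Wes, 2021), (Yan, 1984), (Yan, 2003), (Yan, 2012), (Yan, 2021)}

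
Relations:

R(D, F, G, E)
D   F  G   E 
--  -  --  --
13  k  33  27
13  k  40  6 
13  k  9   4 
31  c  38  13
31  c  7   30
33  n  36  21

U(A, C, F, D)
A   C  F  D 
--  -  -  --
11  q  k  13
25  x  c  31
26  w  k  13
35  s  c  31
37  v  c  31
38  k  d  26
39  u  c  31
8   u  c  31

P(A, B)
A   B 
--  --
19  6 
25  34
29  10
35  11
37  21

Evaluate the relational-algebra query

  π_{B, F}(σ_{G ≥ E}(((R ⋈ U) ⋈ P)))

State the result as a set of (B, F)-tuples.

{(11, c), (21, c), (34, c)}

Natural join on D, F: {(13, k, 33, 27, 11, q), (13, k, 33, 27, 26, w), (13, k, 40, 6, 11, q), (13, k, 40, 6, 26, w), (13, k, 9, 4, 11, q), (13, k, 9, 4, 26, w), (31, c, 38, 13, 25, x), (31, c, 38, 13, 35, s), (31, c, 38, 13, 37, v), (31, c, 38, 13, 39, u), (31, c, 38, 13, 8, u), (31, c, 7, 30, 25, x), (31, c, 7, 30, 35, s), (31, c, 7, 30, 37, v), (31, c, 7, 30, 39, u), (31, c, 7, 30, 8, u)}
Natural join on A: {(31, c, 38, 13, 25, x, 34), (31, c, 38, 13, 35, s, 11), (31, c, 38, 13, 37, v, 21), (31, c, 7, 30, 25, x, 34), (31, c, 7, 30, 35, s, 11), (31, c, 7, 30, 37, v, 21)}
Filtering on G ≥ E leaves {(31, c, 38, 13, 25, x, 34), (31, c, 38, 13, 35, s, 11), (31, c, 38, 13, 37, v, 21)}.
Keep only column(s) B, F: {(11, c), (21, c), (34, c)}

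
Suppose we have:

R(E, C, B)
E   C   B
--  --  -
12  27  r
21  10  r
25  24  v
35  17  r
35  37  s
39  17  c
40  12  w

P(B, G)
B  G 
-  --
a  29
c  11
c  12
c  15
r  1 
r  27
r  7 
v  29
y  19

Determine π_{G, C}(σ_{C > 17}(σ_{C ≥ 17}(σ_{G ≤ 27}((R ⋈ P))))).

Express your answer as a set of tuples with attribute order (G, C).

Natural join on B: {(12, 27, r, 1), (12, 27, r, 27), (12, 27, r, 7), (21, 10, r, 1), (21, 10, r, 27), (21, 10, r, 7), (25, 24, v, 29), (35, 17, r, 1), (35, 17, r, 27), (35, 17, r, 7), (39, 17, c, 11), (39, 17, c, 12), (39, 17, c, 15)}
Apply σ_{G ≤ 27}; surviving tuples: {(12, 27, r, 1), (12, 27, r, 27), (12, 27, r, 7), (21, 10, r, 1), (21, 10, r, 27), (21, 10, r, 7), (35, 17, r, 1), (35, 17, r, 27), (35, 17, r, 7), (39, 17, c, 11), (39, 17, c, 12), (39, 17, c, 15)}
Apply σ_{C ≥ 17}; surviving tuples: {(12, 27, r, 1), (12, 27, r, 27), (12, 27, r, 7), (35, 17, r, 1), (35, 17, r, 27), (35, 17, r, 7), (39, 17, c, 11), (39, 17, c, 12), (39, 17, c, 15)}
Apply σ_{C > 17}; surviving tuples: {(12, 27, r, 1), (12, 27, r, 27), (12, 27, r, 7)}
Keep only column(s) G, C: {(1, 27), (27, 27), (7, 27)}

{(1, 27), (27, 27), (7, 27)}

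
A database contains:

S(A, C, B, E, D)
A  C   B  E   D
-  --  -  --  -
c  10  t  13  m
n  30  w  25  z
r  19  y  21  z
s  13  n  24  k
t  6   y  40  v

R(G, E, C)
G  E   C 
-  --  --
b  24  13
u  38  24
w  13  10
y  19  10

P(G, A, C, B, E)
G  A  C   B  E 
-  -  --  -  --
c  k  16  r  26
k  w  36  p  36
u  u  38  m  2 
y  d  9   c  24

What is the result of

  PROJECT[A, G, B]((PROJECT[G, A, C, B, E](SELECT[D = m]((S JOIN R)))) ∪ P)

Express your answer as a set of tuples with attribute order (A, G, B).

Joining S and R on C, E yields {(c, 10, t, 13, m, w), (s, 13, n, 24, k, b)}.
Apply σ_{D = m}; surviving tuples: {(c, 10, t, 13, m, w)}
π_{G, A, C, B, E} gives {(w, c, 10, t, 13)}.
Taking the union: {(c, k, 16, r, 26), (k, w, 36, p, 36), (u, u, 38, m, 2), (w, c, 10, t, 13), (y, d, 9, c, 24)}
π_{A, G, B} gives {(c, w, t), (d, y, c), (k, c, r), (u, u, m), (w, k, p)}.

{(c, w, t), (d, y, c), (k, c, r), (u, u, m), (w, k, p)}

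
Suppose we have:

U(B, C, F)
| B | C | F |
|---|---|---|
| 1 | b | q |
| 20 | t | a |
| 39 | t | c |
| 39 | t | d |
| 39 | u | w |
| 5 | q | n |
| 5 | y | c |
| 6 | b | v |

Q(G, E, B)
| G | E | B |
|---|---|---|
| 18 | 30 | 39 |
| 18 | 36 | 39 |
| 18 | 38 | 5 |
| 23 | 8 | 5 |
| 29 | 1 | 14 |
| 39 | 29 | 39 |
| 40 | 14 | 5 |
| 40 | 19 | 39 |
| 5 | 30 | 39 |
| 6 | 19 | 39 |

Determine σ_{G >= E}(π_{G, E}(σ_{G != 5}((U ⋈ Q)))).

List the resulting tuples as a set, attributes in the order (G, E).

{(23, 8), (39, 29), (40, 14), (40, 19)}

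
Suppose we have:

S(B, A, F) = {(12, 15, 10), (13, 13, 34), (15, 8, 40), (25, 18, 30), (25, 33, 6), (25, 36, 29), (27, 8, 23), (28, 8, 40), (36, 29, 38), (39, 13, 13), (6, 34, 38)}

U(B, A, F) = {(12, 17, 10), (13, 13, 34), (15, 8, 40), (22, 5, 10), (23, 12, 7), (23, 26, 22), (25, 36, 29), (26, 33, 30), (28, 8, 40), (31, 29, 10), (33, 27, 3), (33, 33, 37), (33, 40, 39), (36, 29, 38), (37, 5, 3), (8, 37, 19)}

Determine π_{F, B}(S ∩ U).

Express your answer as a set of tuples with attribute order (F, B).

{(29, 25), (34, 13), (38, 36), (40, 15), (40, 28)}

Taking the intersection: {(13, 13, 34), (15, 8, 40), (25, 36, 29), (28, 8, 40), (36, 29, 38)}
π_{F, B} gives {(29, 25), (34, 13), (38, 36), (40, 15), (40, 28)}.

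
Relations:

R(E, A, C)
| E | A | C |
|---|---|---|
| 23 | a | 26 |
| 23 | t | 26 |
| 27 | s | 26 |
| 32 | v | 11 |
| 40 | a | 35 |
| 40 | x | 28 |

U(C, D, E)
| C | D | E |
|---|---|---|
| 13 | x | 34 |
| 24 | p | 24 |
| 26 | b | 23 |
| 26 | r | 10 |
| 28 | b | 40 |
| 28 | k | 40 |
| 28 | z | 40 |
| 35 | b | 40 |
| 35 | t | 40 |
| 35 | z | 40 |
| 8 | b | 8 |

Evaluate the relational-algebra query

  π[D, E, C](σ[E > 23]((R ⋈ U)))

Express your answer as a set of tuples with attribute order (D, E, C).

R ⋈ U (natural join on E, C): {(23, a, 26, b), (23, t, 26, b), (40, a, 35, b), (40, a, 35, t), (40, a, 35, z), (40, x, 28, b), (40, x, 28, k), (40, x, 28, z)}
σ[E > 23]: keep tuples satisfying E > 23 → {(40, a, 35, b), (40, a, 35, t), (40, a, 35, z), (40, x, 28, b), (40, x, 28, k), (40, x, 28, z)}
Projecting to D, E, C: {(b, 40, 28), (b, 40, 35), (k, 40, 28), (t, 40, 35), (z, 40, 28), (z, 40, 35)}

{(b, 40, 28), (b, 40, 35), (k, 40, 28), (t, 40, 35), (z, 40, 28), (z, 40, 35)}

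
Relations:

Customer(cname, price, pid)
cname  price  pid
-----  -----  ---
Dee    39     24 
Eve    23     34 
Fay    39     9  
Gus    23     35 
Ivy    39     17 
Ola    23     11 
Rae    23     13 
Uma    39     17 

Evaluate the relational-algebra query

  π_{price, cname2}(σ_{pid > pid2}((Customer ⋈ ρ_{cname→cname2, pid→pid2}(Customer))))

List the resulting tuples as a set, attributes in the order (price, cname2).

ρ[cname→cname2, pid→pid2]: schema becomes (cname2, price, pid2); tuples unchanged.
Customer ⋈ ρ_{cname→cname2, pid→pid2}(Customer) (natural join on price): {(Dee, 39, 24, Dee, 24), (Dee, 39, 24, Fay, 9), (Dee, 39, 24, Ivy, 17), (Dee, 39, 24, Uma, 17), (Eve, 23, 34, Eve, 34), (Eve, 23, 34, Gus, 35), (Eve, 23, 34, Ola, 11), (Eve, 23, 34, Rae, 13), (Fay, 39, 9, Dee, 24), (Fay, 39, 9, Fay, 9), (Fay, 39, 9, Ivy, 17), (Fay, 39, 9, Uma, 17), (Gus, 23, 35, Eve, 34), (Gus, 23, 35, Gus, 35), (Gus, 23, 35, Ola, 11), (Gus, 23, 35, Rae, 13), (Ivy, 39, 17, Dee, 24), (Ivy, 39, 17, Fay, 9), (Ivy, 39, 17, Ivy, 17), (Ivy, 39, 17, Uma, 17), (Ola, 23, 11, Eve, 34), (Ola, 23, 11, Gus, 35), (Ola, 23, 11, Ola, 11), (Ola, 23, 11, Rae, 13), (Rae, 23, 13, Eve, 34), (Rae, 23, 13, Gus, 35), (Rae, 23, 13, Ola, 11), (Rae, 23, 13, Rae, 13), (Uma, 39, 17, Dee, 24), (Uma, 39, 17, Fay, 9), (Uma, 39, 17, Ivy, 17), (Uma, 39, 17, Uma, 17)}
Selection pid > pid2: {(Dee, 39, 24, Fay, 9), (Dee, 39, 24, Ivy, 17), (Dee, 39, 24, Uma, 17), (Eve, 23, 34, Ola, 11), (Eve, 23, 34, Rae, 13), (Gus, 23, 35, Eve, 34), (Gus, 23, 35, Ola, 11), (Gus, 23, 35, Rae, 13), (Ivy, 39, 17, Fay, 9), (Rae, 23, 13, Ola, 11), (Uma, 39, 17, Fay, 9)}
π_{price, cname2} gives {(23, Eve), (23, Ola), (23, Rae), (39, Fay), (39, Ivy), (39, Uma)} (5 duplicate(s) eliminated).

{(23, Eve), (23, Ola), (23, Rae), (39, Fay), (39, Ivy), (39, Uma)}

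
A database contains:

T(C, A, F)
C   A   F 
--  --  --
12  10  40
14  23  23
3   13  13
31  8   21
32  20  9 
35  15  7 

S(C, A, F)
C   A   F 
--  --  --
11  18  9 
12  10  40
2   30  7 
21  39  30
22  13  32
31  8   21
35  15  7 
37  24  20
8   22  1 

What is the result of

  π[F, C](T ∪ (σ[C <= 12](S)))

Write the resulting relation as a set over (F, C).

Filtering on C <= 12 leaves {(11, 18, 9), (12, 10, 40), (2, 30, 7), (8, 22, 1)}.
Taking the union: {(11, 18, 9), (12, 10, 40), (14, 23, 23), (2, 30, 7), (3, 13, 13), (31, 8, 21), (32, 20, 9), (35, 15, 7), (8, 22, 1)}
π[F, C]: project onto (F, C) → {(1, 8), (13, 3), (21, 31), (23, 14), (40, 12), (7, 2), (7, 35), (9, 11), (9, 32)}

{(1, 8), (13, 3), (21, 31), (23, 14), (40, 12), (7, 2), (7, 35), (9, 11), (9, 32)}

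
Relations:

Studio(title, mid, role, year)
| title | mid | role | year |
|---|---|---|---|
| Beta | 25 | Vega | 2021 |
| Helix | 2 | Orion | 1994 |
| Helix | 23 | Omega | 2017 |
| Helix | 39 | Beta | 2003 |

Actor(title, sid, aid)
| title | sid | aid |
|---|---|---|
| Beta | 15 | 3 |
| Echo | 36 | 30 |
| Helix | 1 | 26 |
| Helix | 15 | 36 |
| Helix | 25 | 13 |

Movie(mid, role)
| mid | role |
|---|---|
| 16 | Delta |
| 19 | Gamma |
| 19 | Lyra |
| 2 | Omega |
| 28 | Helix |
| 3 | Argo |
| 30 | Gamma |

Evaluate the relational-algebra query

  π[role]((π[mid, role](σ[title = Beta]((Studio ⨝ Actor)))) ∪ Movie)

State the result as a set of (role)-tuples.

{Argo, Delta, Gamma, Helix, Lyra, Omega, Vega}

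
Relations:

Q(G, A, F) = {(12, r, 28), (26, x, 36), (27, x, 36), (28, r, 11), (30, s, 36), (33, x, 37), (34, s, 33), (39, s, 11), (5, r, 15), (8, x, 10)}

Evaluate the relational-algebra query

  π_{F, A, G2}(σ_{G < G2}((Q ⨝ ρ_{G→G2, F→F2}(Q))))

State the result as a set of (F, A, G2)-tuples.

{(10, x, 26), (10, x, 27), (10, x, 33), (15, r, 12), (15, r, 28), (28, r, 28), (33, s, 39), (36, s, 34), (36, s, 39), (36, x, 27), (36, x, 33)}

ρ[G→G2, F→F2]: schema becomes (G2, A, F2); tuples unchanged.
Natural join on A: {(12, r, 28, 12, 28), (12, r, 28, 28, 11), (12, r, 28, 5, 15), (26, x, 36, 26, 36), (26, x, 36, 27, 36), (26, x, 36, 33, 37), (26, x, 36, 8, 10), (27, x, 36, 26, 36), (27, x, 36, 27, 36), (27, x, 36, 33, 37), (27, x, 36, 8, 10), (28, r, 11, 12, 28), (28, r, 11, 28, 11), (28, r, 11, 5, 15), (30, s, 36, 30, 36), (30, s, 36, 34, 33), (30, s, 36, 39, 11), (33, x, 37, 26, 36), (33, x, 37, 27, 36), (33, x, 37, 33, 37), (33, x, 37, 8, 10), (34, s, 33, 30, 36), (34, s, 33, 34, 33), (34, s, 33, 39, 11), (39, s, 11, 30, 36), (39, s, 11, 34, 33), (39, s, 11, 39, 11), (5, r, 15, 12, 28), (5, r, 15, 28, 11), (5, r, 15, 5, 15), (8, x, 10, 26, 36), (8, x, 10, 27, 36), (8, x, 10, 33, 37), (8, x, 10, 8, 10)}
Selection G < G2: {(12, r, 28, 28, 11), (26, x, 36, 27, 36), (26, x, 36, 33, 37), (27, x, 36, 33, 37), (30, s, 36, 34, 33), (30, s, 36, 39, 11), (34, s, 33, 39, 11), (5, r, 15, 12, 28), (5, r, 15, 28, 11), (8, x, 10, 26, 36), (8, x, 10, 27, 36), (8, x, 10, 33, 37)}
π[F, A, G2]: project onto (F, A, G2) (1 duplicate(s) eliminated) → {(10, x, 26), (10, x, 27), (10, x, 33), (15, r, 12), (15, r, 28), (28, r, 28), (33, s, 39), (36, s, 34), (36, s, 39), (36, x, 27), (36, x, 33)}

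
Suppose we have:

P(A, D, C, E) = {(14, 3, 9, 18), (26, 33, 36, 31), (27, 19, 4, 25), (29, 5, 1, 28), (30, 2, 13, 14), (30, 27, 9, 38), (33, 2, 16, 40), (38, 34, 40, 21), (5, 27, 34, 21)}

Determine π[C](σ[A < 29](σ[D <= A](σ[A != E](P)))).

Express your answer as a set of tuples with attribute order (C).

{4, 9}

Filtering on A != E leaves {(14, 3, 9, 18), (26, 33, 36, 31), (27, 19, 4, 25), (29, 5, 1, 28), (30, 2, 13, 14), (30, 27, 9, 38), (33, 2, 16, 40), (38, 34, 40, 21), (5, 27, 34, 21)}.
Filtering on D <= A leaves {(14, 3, 9, 18), (27, 19, 4, 25), (29, 5, 1, 28), (30, 2, 13, 14), (30, 27, 9, 38), (33, 2, 16, 40), (38, 34, 40, 21)}.
Filtering on A < 29 leaves {(14, 3, 9, 18), (27, 19, 4, 25)}.
π_{C} gives {4, 9}.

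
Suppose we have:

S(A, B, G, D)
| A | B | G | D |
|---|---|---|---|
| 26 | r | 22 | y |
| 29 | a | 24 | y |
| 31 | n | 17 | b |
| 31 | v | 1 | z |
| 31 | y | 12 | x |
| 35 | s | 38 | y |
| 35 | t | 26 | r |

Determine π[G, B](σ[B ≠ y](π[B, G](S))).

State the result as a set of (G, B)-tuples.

{(1, v), (17, n), (22, r), (24, a), (26, t), (38, s)}

Keep only column(s) B, G: {(a, 24), (n, 17), (r, 22), (s, 38), (t, 26), (v, 1), (y, 12)}
σ[B ≠ y]: keep tuples satisfying B ≠ y → {(a, 24), (n, 17), (r, 22), (s, 38), (t, 26), (v, 1)}
Keep only column(s) G, B: {(1, v), (17, n), (22, r), (24, a), (26, t), (38, s)}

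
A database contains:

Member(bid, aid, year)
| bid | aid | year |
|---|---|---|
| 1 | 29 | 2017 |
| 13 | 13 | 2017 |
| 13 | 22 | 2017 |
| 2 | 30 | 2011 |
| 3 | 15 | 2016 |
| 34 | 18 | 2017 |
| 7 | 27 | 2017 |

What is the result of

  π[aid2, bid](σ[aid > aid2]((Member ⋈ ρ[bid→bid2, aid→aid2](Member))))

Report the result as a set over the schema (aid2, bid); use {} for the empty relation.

ρ[bid→bid2, aid→aid2]: schema becomes (bid2, aid2, year); tuples unchanged.
Natural join on year: {(1, 29, 2017, 1, 29), (1, 29, 2017, 13, 13), (1, 29, 2017, 13, 22), (1, 29, 2017, 34, 18), (1, 29, 2017, 7, 27), (13, 13, 2017, 1, 29), (13, 13, 2017, 13, 13), (13, 13, 2017, 13, 22), (13, 13, 2017, 34, 18), (13, 13, 2017, 7, 27), (13, 22, 2017, 1, 29), (13, 22, 2017, 13, 13), (13, 22, 2017, 13, 22), (13, 22, 2017, 34, 18), (13, 22, 2017, 7, 27), (2, 30, 2011, 2, 30), (3, 15, 2016, 3, 15), (34, 18, 2017, 1, 29), (34, 18, 2017, 13, 13), (34, 18, 2017, 13, 22), (34, 18, 2017, 34, 18), (34, 18, 2017, 7, 27), (7, 27, 2017, 1, 29), (7, 27, 2017, 13, 13), (7, 27, 2017, 13, 22), (7, 27, 2017, 34, 18), (7, 27, 2017, 7, 27)}
Filtering on aid > aid2 leaves {(1, 29, 2017, 13, 13), (1, 29, 2017, 13, 22), (1, 29, 2017, 34, 18), (1, 29, 2017, 7, 27), (13, 22, 2017, 13, 13), (13, 22, 2017, 34, 18), (34, 18, 2017, 13, 13), (7, 27, 2017, 13, 13), (7, 27, 2017, 13, 22), (7, 27, 2017, 34, 18)}.
Projecting to aid2, bid: {(13, 1), (13, 13), (13, 34), (13, 7), (18, 1), (18, 13), (18, 7), (22, 1), (22, 7), (27, 1)}

{(13, 1), (13, 13), (13, 34), (13, 7), (18, 1), (18, 13), (18, 7), (22, 1), (22, 7), (27, 1)}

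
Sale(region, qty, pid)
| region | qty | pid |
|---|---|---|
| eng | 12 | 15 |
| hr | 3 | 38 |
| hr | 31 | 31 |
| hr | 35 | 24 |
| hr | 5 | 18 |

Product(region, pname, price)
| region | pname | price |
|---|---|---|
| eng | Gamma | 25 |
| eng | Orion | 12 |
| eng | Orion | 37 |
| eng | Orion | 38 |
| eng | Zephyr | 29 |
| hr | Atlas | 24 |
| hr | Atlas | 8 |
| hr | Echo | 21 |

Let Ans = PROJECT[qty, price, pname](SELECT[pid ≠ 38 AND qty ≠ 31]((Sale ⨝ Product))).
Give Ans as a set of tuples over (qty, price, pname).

Joining Sale and Product on region yields {(eng, 12, 15, Gamma, 25), (eng, 12, 15, Orion, 12), (eng, 12, 15, Orion, 37), (eng, 12, 15, Orion, 38), (eng, 12, 15, Zephyr, 29), (hr, 3, 38, Atlas, 24), (hr, 3, 38, Atlas, 8), (hr, 3, 38, Echo, 21), (hr, 31, 31, Atlas, 24), (hr, 31, 31, Atlas, 8), (hr, 31, 31, Echo, 21), (hr, 35, 24, Atlas, 24), (hr, 35, 24, Atlas, 8), (hr, 35, 24, Echo, 21), (hr, 5, 18, Atlas, 24), (hr, 5, 18, Atlas, 8), (hr, 5, 18, Echo, 21)}.
Filtering on pid ≠ 38 AND qty ≠ 31 leaves {(eng, 12, 15, Gamma, 25), (eng, 12, 15, Orion, 12), (eng, 12, 15, Orion, 37), (eng, 12, 15, Orion, 38), (eng, 12, 15, Zephyr, 29), (hr, 35, 24, Atlas, 24), (hr, 35, 24, Atlas, 8), (hr, 35, 24, Echo, 21), (hr, 5, 18, Atlas, 24), (hr, 5, 18, Atlas, 8), (hr, 5, 18, Echo, 21)}.
π_{qty, price, pname} gives {(12, 12, Orion), (12, 25, Gamma), (12, 29, Zephyr), (12, 37, Orion), (12, 38, Orion), (35, 21, Echo), (35, 24, Atlas), (35, 8, Atlas), (5, 21, Echo), (5, 24, Atlas), (5, 8, Atlas)}.

{(12, 12, Orion), (12, 25, Gamma), (12, 29, Zephyr), (12, 37, Orion), (12, 38, Orion), (35, 21, Echo), (35, 24, Atlas), (35, 8, Atlas), (5, 21, Echo), (5, 24, Atlas), (5, 8, Atlas)}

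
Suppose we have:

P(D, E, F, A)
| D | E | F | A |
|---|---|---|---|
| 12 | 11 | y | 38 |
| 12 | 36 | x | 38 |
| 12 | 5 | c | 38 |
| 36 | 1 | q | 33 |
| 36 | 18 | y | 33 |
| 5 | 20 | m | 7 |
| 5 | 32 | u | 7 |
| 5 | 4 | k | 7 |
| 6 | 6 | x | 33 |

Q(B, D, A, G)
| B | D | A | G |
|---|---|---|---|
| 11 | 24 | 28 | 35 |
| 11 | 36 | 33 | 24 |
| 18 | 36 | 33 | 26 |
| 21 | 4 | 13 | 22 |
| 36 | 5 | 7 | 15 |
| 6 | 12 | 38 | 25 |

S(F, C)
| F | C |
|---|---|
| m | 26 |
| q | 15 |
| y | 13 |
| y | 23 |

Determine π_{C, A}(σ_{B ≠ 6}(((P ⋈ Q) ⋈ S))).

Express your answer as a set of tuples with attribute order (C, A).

Joining P and Q on D, A yields {(12, 11, y, 38, 6, 25), (12, 36, x, 38, 6, 25), (12, 5, c, 38, 6, 25), (36, 1, q, 33, 11, 24), (36, 1, q, 33, 18, 26), (36, 18, y, 33, 11, 24), (36, 18, y, 33, 18, 26), (5, 20, m, 7, 36, 15), (5, 32, u, 7, 36, 15), (5, 4, k, 7, 36, 15)}.
Joining (P ⋈ Q) and S on F yields {(12, 11, y, 38, 6, 25, 13), (12, 11, y, 38, 6, 25, 23), (36, 1, q, 33, 11, 24, 15), (36, 1, q, 33, 18, 26, 15), (36, 18, y, 33, 11, 24, 13), (36, 18, y, 33, 11, 24, 23), (36, 18, y, 33, 18, 26, 13), (36, 18, y, 33, 18, 26, 23), (5, 20, m, 7, 36, 15, 26)}.
Apply σ_{B ≠ 6}; surviving tuples: {(36, 1, q, 33, 11, 24, 15), (36, 1, q, 33, 18, 26, 15), (36, 18, y, 33, 11, 24, 13), (36, 18, y, 33, 11, 24, 23), (36, 18, y, 33, 18, 26, 13), (36, 18, y, 33, 18, 26, 23), (5, 20, m, 7, 36, 15, 26)}
Projecting to C, A (3 duplicate(s) eliminated): {(13, 33), (15, 33), (23, 33), (26, 7)}

{(13, 33), (15, 33), (23, 33), (26, 7)}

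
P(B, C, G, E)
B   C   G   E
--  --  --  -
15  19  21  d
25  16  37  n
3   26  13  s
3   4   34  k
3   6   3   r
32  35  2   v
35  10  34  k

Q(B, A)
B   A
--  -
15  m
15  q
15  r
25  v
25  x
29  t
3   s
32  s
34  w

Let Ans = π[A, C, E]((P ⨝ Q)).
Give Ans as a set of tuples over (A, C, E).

Joining P and Q on B yields {(15, 19, 21, d, m), (15, 19, 21, d, q), (15, 19, 21, d, r), (25, 16, 37, n, v), (25, 16, 37, n, x), (3, 26, 13, s, s), (3, 4, 34, k, s), (3, 6, 3, r, s), (32, 35, 2, v, s)}.
Projecting to A, C, E: {(m, 19, d), (q, 19, d), (r, 19, d), (s, 26, s), (s, 35, v), (s, 4, k), (s, 6, r), (v, 16, n), (x, 16, n)}

{(m, 19, d), (q, 19, d), (r, 19, d), (s, 26, s), (s, 35, v), (s, 4, k), (s, 6, r), (v, 16, n), (x, 16, n)}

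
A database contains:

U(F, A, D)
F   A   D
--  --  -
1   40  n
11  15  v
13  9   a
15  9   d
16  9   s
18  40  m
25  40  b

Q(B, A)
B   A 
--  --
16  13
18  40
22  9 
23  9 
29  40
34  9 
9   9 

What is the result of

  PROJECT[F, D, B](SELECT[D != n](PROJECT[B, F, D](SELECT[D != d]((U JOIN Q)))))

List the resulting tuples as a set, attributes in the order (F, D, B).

{(13, a, 22), (13, a, 23), (13, a, 34), (13, a, 9), (16, s, 22), (16, s, 23), (16, s, 34), (16, s, 9), (18, m, 18), (18, m, 29), (25, b, 18), (25, b, 29)}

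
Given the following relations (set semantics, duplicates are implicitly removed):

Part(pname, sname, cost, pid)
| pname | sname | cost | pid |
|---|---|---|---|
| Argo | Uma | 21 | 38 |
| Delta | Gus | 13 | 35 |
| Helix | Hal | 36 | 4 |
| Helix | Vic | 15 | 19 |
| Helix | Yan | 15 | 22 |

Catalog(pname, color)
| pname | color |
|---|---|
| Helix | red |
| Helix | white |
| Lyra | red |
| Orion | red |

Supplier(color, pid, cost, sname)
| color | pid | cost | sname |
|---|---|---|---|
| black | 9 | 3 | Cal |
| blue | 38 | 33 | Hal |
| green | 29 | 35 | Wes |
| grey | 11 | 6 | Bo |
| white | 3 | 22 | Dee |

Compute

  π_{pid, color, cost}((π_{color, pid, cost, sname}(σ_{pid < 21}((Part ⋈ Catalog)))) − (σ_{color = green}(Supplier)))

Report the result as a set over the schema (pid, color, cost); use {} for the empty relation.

Joining Part and Catalog on pname yields {(Helix, Hal, 36, 4, red), (Helix, Hal, 36, 4, white), (Helix, Vic, 15, 19, red), (Helix, Vic, 15, 19, white), (Helix, Yan, 15, 22, red), (Helix, Yan, 15, 22, white)}.
σ[pid < 21]: keep tuples satisfying pid < 21 → {(Helix, Hal, 36, 4, red), (Helix, Hal, 36, 4, white), (Helix, Vic, 15, 19, red), (Helix, Vic, 15, 19, white)}
Projecting to color, pid, cost, sname: {(red, 19, 15, Vic), (red, 4, 36, Hal), (white, 19, 15, Vic), (white, 4, 36, Hal)}
σ[color = green]: keep tuples satisfying color = green → {(green, 29, 35, Wes)}
Difference: {(red, 19, 15, Vic), (red, 4, 36, Hal), (white, 19, 15, Vic), (white, 4, 36, Hal)} with {(green, 29, 35, Wes)} → {(red, 19, 15, Vic), (red, 4, 36, Hal), (white, 19, 15, Vic), (white, 4, 36, Hal)}
Projecting to pid, color, cost: {(19, red, 15), (19, white, 15), (4, red, 36), (4, white, 36)}

{(19, red, 15), (19, white, 15), (4, red, 36), (4, white, 36)}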